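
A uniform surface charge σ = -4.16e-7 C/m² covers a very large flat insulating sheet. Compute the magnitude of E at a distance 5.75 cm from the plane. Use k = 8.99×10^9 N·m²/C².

2.35e4 N/C

By planar symmetry E is perpendicular to the sheet and uniform; use a Gaussian pillbox with flat faces of area A on each side of the sheet.
Only the two end caps contribute flux: Φ = 2EA. With Q_enc = σA, Gauss's law gives E = |σ|/(2ε₀).
E = 2πk|σ| = 2π(8.99×10^9)(4.16×10^-7) = 2.35e4 N/C.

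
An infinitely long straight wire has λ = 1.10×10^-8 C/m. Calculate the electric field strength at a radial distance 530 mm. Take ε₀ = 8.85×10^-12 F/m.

Choose a coaxial cylinder of radius r = 530 mm (arbitrary length L) as the Gaussian surface.
Q_enc = λL, so λ_enc = 1.10×10^-8 C/m.
Gauss's law: E·2πrL = λ_enc L/ε₀.
E = |λ_enc|/(2πε₀r) = (1.10×10^-8)/(2π·8.85×10^-12·0.53) = 373 N/C.

E ≈ 373 V/m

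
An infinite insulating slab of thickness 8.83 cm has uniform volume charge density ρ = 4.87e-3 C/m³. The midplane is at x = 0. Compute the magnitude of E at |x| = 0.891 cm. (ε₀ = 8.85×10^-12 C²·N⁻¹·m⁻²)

E ≈ 4.90×10^6 V/m

By symmetry E is perpendicular to the slab. A Gaussian pillbox from −0.891 cm to +0.891 cm (face area A) lies entirely within the slab.
Q_enc = ρ·(2x)·A and flux = 2EA, so 2EA = 2ρxA/ε₀ ⇒ E = |ρ|x/ε₀.
E = (4.87×10^-3)(0.00891)/(8.85×10^-12) = 4.90×10^6 N/C.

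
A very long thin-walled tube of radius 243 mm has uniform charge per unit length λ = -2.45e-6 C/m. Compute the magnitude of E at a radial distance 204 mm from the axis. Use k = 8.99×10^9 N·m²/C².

|E| = 0 V/m

By cylindrical symmetry E is radial; use a coaxial Gaussian cylinder of radius 204 mm and length L (r < 243 mm, inside the shell).
All the surface charge lies outside this cylinder: Q_enc = 0, hence E = 0.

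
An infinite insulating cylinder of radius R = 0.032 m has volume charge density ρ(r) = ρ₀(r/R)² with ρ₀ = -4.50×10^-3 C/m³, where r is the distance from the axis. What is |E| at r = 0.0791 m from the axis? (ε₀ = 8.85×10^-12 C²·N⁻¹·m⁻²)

Coaxial Gaussian cylinder, radius r = 0.0791 m, length L (r > R, full charge per length enclosed).
λ_enc = 2π ∫₀^R ρ₀(r'/R)^2 r' dr' = 2πρ₀R²/4 = -7.238e-6 C/m.
Since E is radial and uniform over the curved surface, Φ = E·2πrL = Q_enc/ε₀ = λ_enc L/ε₀.
E = |λ_enc|/(2πε₀r) = (7.238e-6)/(2π·8.85×10^-12·0.0791) = 1.65×10^6 N/C.

|E| ≈ 1.65×10^6 V/m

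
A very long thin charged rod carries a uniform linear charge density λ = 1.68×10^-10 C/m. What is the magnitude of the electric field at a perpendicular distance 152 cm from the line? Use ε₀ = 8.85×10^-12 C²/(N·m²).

1.99 N/C

Take a coaxial cylindrical Gaussian surface of radius r = 152 cm and length L.
Q_enc = λL, so λ_enc = 1.68e-10 C/m.
Gauss's law: E·2πrL = λ_enc L/ε₀.
E = |λ_enc|/(2πε₀r) = (1.68×10^-10)/(2π·8.85×10^-12·1.52) = 1.99 N/C.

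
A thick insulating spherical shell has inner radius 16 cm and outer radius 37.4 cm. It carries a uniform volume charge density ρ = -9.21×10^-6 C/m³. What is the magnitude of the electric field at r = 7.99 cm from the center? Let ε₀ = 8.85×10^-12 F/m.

E = 0

By spherical symmetry E is radial; choose a Gaussian sphere of radius r = 7.99 cm (r < 16 cm, inside the empty cavity).
No charge is enclosed, so by Gauss's law E·4πr² = 0 ⇒ E = 0.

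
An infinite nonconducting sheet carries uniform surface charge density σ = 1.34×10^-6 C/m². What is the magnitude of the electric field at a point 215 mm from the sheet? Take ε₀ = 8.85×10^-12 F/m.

|E| = 7.57×10^4 V/m

The symmetry is planar: E is normal to the sheet and the same magnitude on both sides. Take a pillbox straddling the sheet with end-cap area A.
Only the two end caps contribute flux: Φ = 2EA. With Q_enc = σA, Gauss's law gives E = |σ|/(2ε₀).
E = |σ|/(2ε₀) = (1.34e-6)/(2·8.85×10^-12) = 7.57e4 N/C.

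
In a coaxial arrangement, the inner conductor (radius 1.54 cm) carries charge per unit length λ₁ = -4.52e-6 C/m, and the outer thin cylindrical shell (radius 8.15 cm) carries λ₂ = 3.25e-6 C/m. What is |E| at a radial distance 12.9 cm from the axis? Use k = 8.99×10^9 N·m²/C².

1.77×10^5 N/C

Choose a coaxial cylinder of radius r = 12.9 cm (arbitrary length L) as the Gaussian surface (r > 8.15 cm, enclosing both).
λ_enc = λ₁ + λ₂ = (-4.52e-6) + (3.25×10^-6) = -1.27×10^-6 C/m.
By Gauss's law (flux through the curved wall only), E·2πrL = λ_enc L/ε₀.
E = 2k|λ_enc|/r = 2(8.99×10^9)(1.27×10^-6)/(0.129) = 1.77×10^5 N/C.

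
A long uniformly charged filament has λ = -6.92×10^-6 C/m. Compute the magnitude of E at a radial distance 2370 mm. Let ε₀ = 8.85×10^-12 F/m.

Coaxial Gaussian cylinder, radius r = 2370 mm, length L.
Q_enc = λL, so λ_enc = -6.92×10^-6 C/m.
By Gauss's law (flux through the curved wall only), E·2πrL = λ_enc L/ε₀.
E = |λ_enc|/(2πε₀r) = (6.92e-6)/(2π·8.85×10^-12·2.37) = 5.25e4 N/C.

5.25e4 V/m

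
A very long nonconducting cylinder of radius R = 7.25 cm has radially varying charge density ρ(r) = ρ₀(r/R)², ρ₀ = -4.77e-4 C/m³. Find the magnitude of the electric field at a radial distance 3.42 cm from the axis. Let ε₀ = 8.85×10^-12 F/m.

1.03e5 N/C

Coaxial Gaussian cylinder, radius r = 3.42 cm, length L (r < R).
Integrating ρ over the cross-section to radius r: λ_enc = (2πρ₀/R²) ∫₀^r r'^3 dr' = 2πρ₀ r^4/(4·R²) = -1.95×10^-7 C/m.
Applying ∮E·dA = Q_enc/ε₀ with the end caps contributing no flux:
E = |λ_enc|/(2πε₀r) = (1.95×10^-7)/(2π·8.85×10^-12·0.0342) = 1.03×10^5 N/C.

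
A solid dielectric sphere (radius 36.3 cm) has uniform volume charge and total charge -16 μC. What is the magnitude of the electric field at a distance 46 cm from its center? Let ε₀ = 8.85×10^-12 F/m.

E = 6.80×10^5 V/m

Take a concentric spherical Gaussian surface of radius r = 46 cm (r > R, so the entire charge is enclosed).
Q_enc = -16 μC = -1.60×10^-5 C.
Applying ∮E·dA = Q_enc/ε₀ with Φ = E(4πr²):
E = |Q_enc|/(4πε₀r²) = (1.60×10^-5)/(4π·8.85×10^-12·(0.46)²) = 6.80×10^5 N/C.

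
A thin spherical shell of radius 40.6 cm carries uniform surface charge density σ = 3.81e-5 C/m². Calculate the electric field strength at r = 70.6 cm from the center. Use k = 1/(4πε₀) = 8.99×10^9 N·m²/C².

Take a concentric spherical Gaussian surface of radius r = 70.6 cm (r > 40.6 cm).
The entire shell is enclosed: Q_enc = σ·4πR² = (3.81×10^-5)·4π·(0.406)² = 7.892×10^-5 C.
Since E is radial and uniform over the Gaussian sphere, Φ = E·4πr² = Q_enc/ε₀.
E = k|Q_enc|/r² = (8.99×10^9)(7.892×10^-5)/(0.706)² = 1.42×10^6 N/C.

|E| = 1.42×10^6 N/C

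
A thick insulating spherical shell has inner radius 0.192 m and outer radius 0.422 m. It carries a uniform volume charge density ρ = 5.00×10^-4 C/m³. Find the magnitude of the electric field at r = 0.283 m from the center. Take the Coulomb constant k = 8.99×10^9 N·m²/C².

Use a concentric Gaussian sphere at r = 0.283 m (within the shell material, 0.192 m < r < 0.422 m).
Enclosed charge is the volume from a to r: Q_enc = (4π/3)ρ(r³ − a³) = 3.265e-5 C.
Applying ∮E·dA = Q_enc/ε₀ with Φ = E(4πr²):
E = k|Q_enc|/r² = (8.99×10^9)(3.265×10^-5)/(0.283)² = 3.66e6 N/C.

E ≈ 3.66×10^6 N/C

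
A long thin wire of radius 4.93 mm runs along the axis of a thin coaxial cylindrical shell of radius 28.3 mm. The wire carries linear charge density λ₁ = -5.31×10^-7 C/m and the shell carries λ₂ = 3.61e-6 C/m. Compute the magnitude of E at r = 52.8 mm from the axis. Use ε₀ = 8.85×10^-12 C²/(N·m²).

E = 1.05e6 N/C

By cylindrical symmetry E is radial; use a coaxial Gaussian cylinder of radius 52.8 mm and length L (r > 28.3 mm, enclosing both).
λ_enc = λ₁ + λ₂ = (-5.31×10^-7) + (3.61×10^-6) = 3.079e-6 C/m.
Applying ∮E·dA = Q_enc/ε₀ with the end caps contributing no flux:
E = |λ_enc|/(2πε₀r) = (3.079×10^-6)/(2π·8.85×10^-12·0.0528) = 1.05e6 N/C.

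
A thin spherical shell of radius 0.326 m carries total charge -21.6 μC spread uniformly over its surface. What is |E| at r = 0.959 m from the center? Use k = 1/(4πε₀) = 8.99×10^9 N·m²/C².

E = 2.11e5 N/C

Use a concentric Gaussian sphere at r = 0.959 m (r > 0.326 m).
The entire shell is enclosed: Q_enc = -2.16×10^-5 C.
Since E is radial and uniform over the Gaussian sphere, Φ = E·4πr² = Q_enc/ε₀.
E = k|Q_enc|/r² = (8.99×10^9)(2.16×10^-5)/(0.959)² = 2.11e5 N/C.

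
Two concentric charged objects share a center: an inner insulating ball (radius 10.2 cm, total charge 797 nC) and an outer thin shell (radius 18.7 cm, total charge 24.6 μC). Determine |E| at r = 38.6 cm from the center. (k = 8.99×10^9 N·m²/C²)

By spherical symmetry E is radial; choose a Gaussian sphere of radius r = 38.6 cm (r > 18.7 cm, enclosing both).
Q_enc = (797 nC) + (24.6 μC) = 2.54e-5 C.
By Gauss's law, ∮E·dA = E·4πr² = Q_enc/ε₀.
E = k|Q_enc|/r² = (8.99×10^9)(2.54e-5)/(0.386)² = 1.53×10^6 N/C.

E = 1.53×10^6 V/m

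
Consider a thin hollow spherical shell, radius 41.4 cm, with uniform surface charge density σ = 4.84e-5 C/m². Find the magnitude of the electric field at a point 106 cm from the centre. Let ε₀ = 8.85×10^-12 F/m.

Take a concentric spherical Gaussian surface of radius r = 106 cm (r > 41.4 cm).
The entire shell is enclosed: Q_enc = σ·4πR² = (4.84×10^-5)·4π·(0.414)² = 1.042×10^-4 C.
Applying ∮E·dA = Q_enc/ε₀ with Φ = E(4πr²):
E = |Q_enc|/(4πε₀r²) = (1.042e-4)/(4π·8.85×10^-12·(1.06)²) = 8.34e5 N/C.

|E| = 8.34e5 N/C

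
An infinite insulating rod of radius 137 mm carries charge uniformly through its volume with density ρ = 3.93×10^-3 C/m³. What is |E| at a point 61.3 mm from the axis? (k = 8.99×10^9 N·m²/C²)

E ≈ 1.36×10^7 V/m

By cylindrical symmetry E is radial; use a coaxial Gaussian cylinder of radius 61.3 mm and length L (r < R).
Enclosed charge per unit length: λ_enc = ρ·πr² = (3.93×10^-3)π(0.0613)² = 4.639e-5 C/m.
By Gauss's law (flux through the curved wall only), E·2πrL = λ_enc L/ε₀.
E = 2k|λ_enc|/r = 2(8.99×10^9)(4.639e-5)/(0.0613) = 1.36×10^7 N/C.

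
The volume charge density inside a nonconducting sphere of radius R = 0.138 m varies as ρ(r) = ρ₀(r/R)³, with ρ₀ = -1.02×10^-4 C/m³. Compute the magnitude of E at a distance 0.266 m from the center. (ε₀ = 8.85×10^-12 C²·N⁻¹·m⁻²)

Use a concentric Gaussian sphere at r = 0.266 m (r > R, all charge enclosed).
Q_enc = 4π ∫₀^R ρ₀(r'/R)^3 r'² dr' = 4πρ₀R³/6 = -5.614×10^-7 C.
By Gauss's law, ∮E·dA = E·4πr² = Q_enc/ε₀.
E = |Q_enc|/(4πε₀r²) = (5.614×10^-7)/(4π·8.85×10^-12·(0.266)²) = 7.13×10^4 N/C.

|E| = 7.13e4 N/C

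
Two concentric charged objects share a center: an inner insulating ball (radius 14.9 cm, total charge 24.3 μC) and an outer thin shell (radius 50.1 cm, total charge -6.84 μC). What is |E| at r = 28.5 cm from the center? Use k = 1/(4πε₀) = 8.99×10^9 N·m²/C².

Use a concentric Gaussian sphere at r = 28.5 cm (between the bodies, 14.9 cm < r < 50.1 cm).
The shell at 50.1 cm lies outside the Gaussian surface, so Q_enc = 24.3 μC = 2.43×10^-5 C.
By Gauss's law, ∮E·dA = E·4πr² = Q_enc/ε₀.
E = k|Q_enc|/r² = (8.99×10^9)(2.43×10^-5)/(0.285)² = 2.69×10^6 N/C.

2.69×10^6 V/m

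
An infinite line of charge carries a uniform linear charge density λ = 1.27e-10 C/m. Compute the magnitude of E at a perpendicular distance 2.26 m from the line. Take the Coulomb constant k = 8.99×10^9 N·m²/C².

|E| ≈ 1.01 N/C

By cylindrical symmetry E is radial; use a coaxial Gaussian cylinder of radius 2.26 m and length L.
Q_enc = λL, so λ_enc = 1.27e-10 C/m.
Gauss's law: E·2πrL = λ_enc L/ε₀.
E = 2k|λ_enc|/r = 2(8.99×10^9)(1.27×10^-10)/(2.26) = 1.01 N/C.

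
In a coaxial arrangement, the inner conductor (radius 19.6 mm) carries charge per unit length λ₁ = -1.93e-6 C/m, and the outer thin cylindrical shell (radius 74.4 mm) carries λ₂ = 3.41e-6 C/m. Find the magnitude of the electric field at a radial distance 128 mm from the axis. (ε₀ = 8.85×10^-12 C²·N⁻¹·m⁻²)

Coaxial Gaussian cylinder, radius r = 128 mm, length L (r > 74.4 mm, enclosing both).
λ_enc = λ₁ + λ₂ = (-1.93e-6) + (3.41e-6) = 1.48×10^-6 C/m.
Since E is radial and uniform over the curved surface, Φ = E·2πrL = Q_enc/ε₀ = λ_enc L/ε₀.
E = |λ_enc|/(2πε₀r) = (1.48×10^-6)/(2π·8.85×10^-12·0.128) = 2.08×10^5 N/C.

|E| = 2.08×10^5 N/C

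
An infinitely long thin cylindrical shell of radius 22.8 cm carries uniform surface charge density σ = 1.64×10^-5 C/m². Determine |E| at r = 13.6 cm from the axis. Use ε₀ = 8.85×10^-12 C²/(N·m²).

|E| = 0 V/m

By cylindrical symmetry E is radial; use a coaxial Gaussian cylinder of radius 13.6 cm and length L (r < 22.8 cm, inside the shell).
No charge is enclosed, so Gauss's law gives E·2πrL = 0 ⇒ E = 0.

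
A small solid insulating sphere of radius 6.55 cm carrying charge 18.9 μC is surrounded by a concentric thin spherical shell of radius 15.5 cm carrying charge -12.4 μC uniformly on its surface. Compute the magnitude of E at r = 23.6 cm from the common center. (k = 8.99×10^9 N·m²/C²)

|E| = 1.05e6 N/C

Use a concentric Gaussian sphere at r = 23.6 cm (r > 15.5 cm, enclosing both).
Q_enc = (18.9 μC) + (-12.4 μC) = 6.50×10^-6 C.
Since E is radial and uniform over the Gaussian sphere, Φ = E·4πr² = Q_enc/ε₀.
E = k|Q_enc|/r² = (8.99×10^9)(6.50×10^-6)/(0.236)² = 1.05e6 N/C.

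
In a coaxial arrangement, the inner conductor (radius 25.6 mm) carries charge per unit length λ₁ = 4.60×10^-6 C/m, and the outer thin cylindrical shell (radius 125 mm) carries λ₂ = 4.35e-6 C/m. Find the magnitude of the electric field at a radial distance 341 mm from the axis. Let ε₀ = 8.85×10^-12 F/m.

E = 4.72×10^5 V/m

By cylindrical symmetry E is radial; use a coaxial Gaussian cylinder of radius 341 mm and length L (r > 125 mm, enclosing both).
λ_enc = λ₁ + λ₂ = (4.60×10^-6) + (4.35×10^-6) = 8.95×10^-6 C/m.
Applying ∮E·dA = Q_enc/ε₀ with the end caps contributing no flux:
E = |λ_enc|/(2πε₀r) = (8.95e-6)/(2π·8.85×10^-12·0.341) = 4.72×10^5 N/C.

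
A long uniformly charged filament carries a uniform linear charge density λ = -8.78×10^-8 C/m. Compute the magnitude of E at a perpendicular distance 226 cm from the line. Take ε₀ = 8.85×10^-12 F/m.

E ≈ 699 V/m

Take a coaxial cylindrical Gaussian surface of radius r = 226 cm and length L.
Q_enc = λL, so λ_enc = -8.78e-8 C/m.
Since E is radial and uniform over the curved surface, Φ = E·2πrL = Q_enc/ε₀ = λ_enc L/ε₀.
E = |λ_enc|/(2πε₀r) = (8.78e-8)/(2π·8.85×10^-12·2.26) = 699 N/C.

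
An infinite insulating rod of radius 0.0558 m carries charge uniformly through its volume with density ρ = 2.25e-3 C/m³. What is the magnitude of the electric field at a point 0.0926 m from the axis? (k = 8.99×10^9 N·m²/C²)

4.27e6 N/C

Coaxial Gaussian cylinder, radius r = 0.0926 m, length L (r > 0.0558 m, full cross-section enclosed).
λ_enc = ρ·πR² = (2.25e-3)π(0.0558)² = 2.201×10^-5 C/m.
Gauss's law: E·2πrL = λ_enc L/ε₀.
E = 2k|λ_enc|/r = 2(8.99×10^9)(2.201×10^-5)/(0.0926) = 4.27e6 N/C.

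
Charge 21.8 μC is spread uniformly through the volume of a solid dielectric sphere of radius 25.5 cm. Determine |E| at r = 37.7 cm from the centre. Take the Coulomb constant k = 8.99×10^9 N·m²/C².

Use a concentric Gaussian sphere at r = 37.7 cm (r > R, so the entire charge is enclosed).
Q_enc = 21.8 μC = 2.18×10^-5 C.
Applying ∮E·dA = Q_enc/ε₀ with Φ = E(4πr²):
E = k|Q_enc|/r² = (8.99×10^9)(2.18×10^-5)/(0.377)² = 1.38×10^6 N/C.

|E| ≈ 1.38×10^6 N/C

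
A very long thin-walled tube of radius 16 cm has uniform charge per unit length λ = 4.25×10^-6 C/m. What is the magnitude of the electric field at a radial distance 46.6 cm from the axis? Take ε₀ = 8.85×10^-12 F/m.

Take a coaxial cylindrical Gaussian surface of radius r = 46.6 cm and length L (r > 16 cm).
The full line charge is enclosed: λ_enc = 4.25e-6 C/m.
By Gauss's law (flux through the curved wall only), E·2πrL = λ_enc L/ε₀.
E = |λ_enc|/(2πε₀r) = (4.25×10^-6)/(2π·8.85×10^-12·0.466) = 1.64e5 N/C.

E ≈ 1.64e5 N/C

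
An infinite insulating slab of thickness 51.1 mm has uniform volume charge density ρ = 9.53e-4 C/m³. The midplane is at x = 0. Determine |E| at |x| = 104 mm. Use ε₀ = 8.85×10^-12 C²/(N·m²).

E = 2.75×10^6 V/m

The point |x| = 104 mm lies outside the slab (half-thickness 0.02555 m). A symmetric pillbox spanning the full slab encloses Q_enc = ρ·d·A.
Flux = 2EA ⇒ E = |ρ|d/(2ε₀), independent of distance outside.
E = (9.53e-4)(0.0511)/(2·8.85×10^-12) = 2.75×10^6 N/C.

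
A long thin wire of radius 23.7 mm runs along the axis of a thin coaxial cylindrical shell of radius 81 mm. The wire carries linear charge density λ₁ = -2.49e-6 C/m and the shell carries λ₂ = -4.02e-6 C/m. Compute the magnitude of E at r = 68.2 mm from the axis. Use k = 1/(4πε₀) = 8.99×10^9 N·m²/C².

|E| = 6.56×10^5 N/C

By cylindrical symmetry E is radial; use a coaxial Gaussian cylinder of radius 68.2 mm and length L (between the conductors, 23.7 mm < r < 81 mm).
Only the inner wire is enclosed; the outer shell contributes nothing inside itself. λ_enc = λ₁ = -2.49e-6 C/m.
Gauss's law: E·2πrL = λ_enc L/ε₀.
E = 2k|λ_enc|/r = 2(8.99×10^9)(2.49×10^-6)/(0.0682) = 6.56e5 N/C.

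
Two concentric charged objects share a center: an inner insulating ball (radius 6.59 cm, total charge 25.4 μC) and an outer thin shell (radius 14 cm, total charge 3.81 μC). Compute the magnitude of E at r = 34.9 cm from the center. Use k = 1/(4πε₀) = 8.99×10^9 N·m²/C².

By spherical symmetry E is radial; choose a Gaussian sphere of radius r = 34.9 cm (r > 14 cm, enclosing both).
Q_enc = (25.4 μC) + (3.81 μC) = 2.921×10^-5 C.
Since E is radial and uniform over the Gaussian sphere, Φ = E·4πr² = Q_enc/ε₀.
E = k|Q_enc|/r² = (8.99×10^9)(2.921e-5)/(0.349)² = 2.16e6 N/C.

|E| ≈ 2.16×10^6 V/m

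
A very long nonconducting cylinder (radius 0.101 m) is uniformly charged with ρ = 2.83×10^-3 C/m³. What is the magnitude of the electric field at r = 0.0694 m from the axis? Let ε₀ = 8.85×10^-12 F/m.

Coaxial Gaussian cylinder, radius r = 0.0694 m, length L (r < R).
Charge inside radius r per length L is ρ·πr²·L, so λ_enc = ρπr² = 4.282e-5 C/m.
Applying ∮E·dA = Q_enc/ε₀ with the end caps contributing no flux:
E = |λ_enc|/(2πε₀r) = (4.282e-5)/(2π·8.85×10^-12·0.0694) = 1.11×10^7 N/C.

E ≈ 1.11e7 V/m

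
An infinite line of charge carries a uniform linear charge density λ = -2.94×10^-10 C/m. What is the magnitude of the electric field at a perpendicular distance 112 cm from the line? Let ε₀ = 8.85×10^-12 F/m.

|E| ≈ 4.72 N/C

Choose a coaxial cylinder of radius r = 112 cm (arbitrary length L) as the Gaussian surface.
Q_enc = λL, so λ_enc = -2.94×10^-10 C/m.
Applying ∮E·dA = Q_enc/ε₀ with the end caps contributing no flux:
E = |λ_enc|/(2πε₀r) = (2.94×10^-10)/(2π·8.85×10^-12·1.12) = 4.72 N/C.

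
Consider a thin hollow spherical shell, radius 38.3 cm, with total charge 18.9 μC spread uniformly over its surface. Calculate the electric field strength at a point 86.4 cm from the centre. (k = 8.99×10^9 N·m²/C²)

Use a concentric Gaussian sphere at r = 86.4 cm (r > 38.3 cm).
The entire shell is enclosed: Q_enc = 1.89×10^-5 C.
By Gauss's law, ∮E·dA = E·4πr² = Q_enc/ε₀.
E = k|Q_enc|/r² = (8.99×10^9)(1.89×10^-5)/(0.864)² = 2.28×10^5 N/C.

E ≈ 2.28×10^5 N/C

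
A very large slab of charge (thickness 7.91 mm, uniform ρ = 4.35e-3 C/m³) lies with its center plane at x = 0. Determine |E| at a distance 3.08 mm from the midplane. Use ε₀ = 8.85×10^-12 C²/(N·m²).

E ≈ 1.51×10^6 N/C

By symmetry E is perpendicular to the slab. A Gaussian pillbox from −3.08 mm to +3.08 mm (face area A) lies entirely within the slab.
Q_enc = ρ·(2x)·A and flux = 2EA, so 2EA = 2ρxA/ε₀ ⇒ E = |ρ|x/ε₀.
E = (4.35e-3)(0.00308)/(8.85×10^-12) = 1.51e6 N/C.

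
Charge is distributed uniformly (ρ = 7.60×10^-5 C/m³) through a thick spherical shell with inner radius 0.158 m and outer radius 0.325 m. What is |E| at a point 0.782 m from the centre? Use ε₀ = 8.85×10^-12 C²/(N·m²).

Use a concentric Gaussian sphere at r = 0.782 m (r > 0.325 m, enclosing the whole shell).
Q_enc = ρ·(4π/3)(b³ − a³) = (7.60e-5)·(4π/3)·((0.325)³ − (0.158)³) = 9.673e-6 C.
By Gauss's law, ∮E·dA = E·4πr² = Q_enc/ε₀.
E = |Q_enc|/(4πε₀r²) = (9.673×10^-6)/(4π·8.85×10^-12·(0.782)²) = 1.42×10^5 N/C.

|E| = 1.42×10^5 N/C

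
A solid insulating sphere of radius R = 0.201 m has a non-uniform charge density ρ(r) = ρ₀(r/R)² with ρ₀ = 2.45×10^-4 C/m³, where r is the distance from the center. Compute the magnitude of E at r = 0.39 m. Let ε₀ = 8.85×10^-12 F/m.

E ≈ 2.96×10^5 N/C

By spherical symmetry E is radial; choose a Gaussian sphere of radius r = 0.39 m (r > R, all charge enclosed).
Q_enc = 4π ∫₀^R ρ₀(r'/R)^2 r'² dr' = 4πρ₀R³/5 = 5.00e-6 C.
Applying ∮E·dA = Q_enc/ε₀ with Φ = E(4πr²):
E = |Q_enc|/(4πε₀r²) = (5.00×10^-6)/(4π·8.85×10^-12·(0.39)²) = 2.96×10^5 N/C.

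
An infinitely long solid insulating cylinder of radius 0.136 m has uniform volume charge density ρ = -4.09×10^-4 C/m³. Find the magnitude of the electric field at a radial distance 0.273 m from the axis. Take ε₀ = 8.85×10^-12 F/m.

Coaxial Gaussian cylinder, radius r = 0.273 m, length L (r > 0.136 m, full cross-section enclosed).
λ_enc = ρ·πR² = (-4.09×10^-4)π(0.136)² = -2.377e-5 C/m.
Gauss's law: E·2πrL = λ_enc L/ε₀.
E = |λ_enc|/(2πε₀r) = (2.377e-5)/(2π·8.85×10^-12·0.273) = 1.57×10^6 N/C.

E ≈ 1.57×10^6 V/m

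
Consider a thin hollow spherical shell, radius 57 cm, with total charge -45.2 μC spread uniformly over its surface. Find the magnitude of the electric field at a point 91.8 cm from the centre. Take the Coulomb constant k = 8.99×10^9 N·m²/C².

Take a concentric spherical Gaussian surface of radius r = 91.8 cm (r > 57 cm).
The entire shell is enclosed: Q_enc = -4.52e-5 C.
Applying ∮E·dA = Q_enc/ε₀ with Φ = E(4πr²):
E = k|Q_enc|/r² = (8.99×10^9)(4.52×10^-5)/(0.918)² = 4.82×10^5 N/C.

4.82e5 N/C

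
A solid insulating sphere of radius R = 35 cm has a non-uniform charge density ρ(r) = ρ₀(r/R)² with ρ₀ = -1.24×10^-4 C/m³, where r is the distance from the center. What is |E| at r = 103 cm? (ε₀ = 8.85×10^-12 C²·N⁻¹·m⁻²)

Take a concentric spherical Gaussian surface of radius r = 103 cm (r > R, all charge enclosed).
Q_enc = 4π ∫₀^R ρ₀(r'/R)^2 r'² dr' = 4πρ₀R³/5 = -1.336e-5 C.
Applying ∮E·dA = Q_enc/ε₀ with Φ = E(4πr²):
E = |Q_enc|/(4πε₀r²) = (1.336×10^-5)/(4π·8.85×10^-12·(1.03)²) = 1.13e5 N/C.

|E| = 1.13×10^5 N/C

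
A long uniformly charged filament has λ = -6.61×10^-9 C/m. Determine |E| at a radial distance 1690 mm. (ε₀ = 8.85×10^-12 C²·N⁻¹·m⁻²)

|E| = 70.3 N/C

Choose a coaxial cylinder of radius r = 1690 mm (arbitrary length L) as the Gaussian surface.
Q_enc = λL, so λ_enc = -6.61e-9 C/m.
By Gauss's law (flux through the curved wall only), E·2πrL = λ_enc L/ε₀.
E = |λ_enc|/(2πε₀r) = (6.61×10^-9)/(2π·8.85×10^-12·1.69) = 70.3 N/C.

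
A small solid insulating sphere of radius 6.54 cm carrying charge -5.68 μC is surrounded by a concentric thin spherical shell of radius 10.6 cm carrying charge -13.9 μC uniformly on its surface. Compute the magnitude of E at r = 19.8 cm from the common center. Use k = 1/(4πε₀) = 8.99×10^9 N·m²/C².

4.49×10^6 N/C

By spherical symmetry E is radial; choose a Gaussian sphere of radius r = 19.8 cm (r > 10.6 cm, enclosing both).
Q_enc = (-5.68 μC) + (-13.9 μC) = -1.958×10^-5 C.
Gauss's law: E·4πr² = Q_enc/ε₀.
E = k|Q_enc|/r² = (8.99×10^9)(1.958×10^-5)/(0.198)² = 4.49×10^6 N/C.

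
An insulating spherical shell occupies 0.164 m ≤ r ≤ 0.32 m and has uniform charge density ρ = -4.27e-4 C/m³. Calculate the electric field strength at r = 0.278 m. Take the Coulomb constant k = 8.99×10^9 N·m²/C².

|E| = 3.55×10^6 V/m

Take a concentric spherical Gaussian surface of radius r = 0.278 m (within the shell material, 0.164 m < r < 0.32 m).
Enclosed charge is the volume from a to r: Q_enc = (4π/3)ρ(r³ − a³) = -3.054e-5 C.
By Gauss's law, ∮E·dA = E·4πr² = Q_enc/ε₀.
E = k|Q_enc|/r² = (8.99×10^9)(3.054e-5)/(0.278)² = 3.55×10^6 N/C.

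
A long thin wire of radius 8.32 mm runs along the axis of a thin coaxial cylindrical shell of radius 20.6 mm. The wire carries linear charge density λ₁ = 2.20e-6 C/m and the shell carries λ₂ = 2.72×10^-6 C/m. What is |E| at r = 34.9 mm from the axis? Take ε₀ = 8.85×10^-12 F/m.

By cylindrical symmetry E is radial; use a coaxial Gaussian cylinder of radius 34.9 mm and length L (r > 20.6 mm, enclosing both).
λ_enc = λ₁ + λ₂ = (2.20×10^-6) + (2.72×10^-6) = 4.92e-6 C/m.
Applying ∮E·dA = Q_enc/ε₀ with the end caps contributing no flux:
E = |λ_enc|/(2πε₀r) = (4.92×10^-6)/(2π·8.85×10^-12·0.0349) = 2.54e6 N/C.

|E| ≈ 2.54×10^6 N/C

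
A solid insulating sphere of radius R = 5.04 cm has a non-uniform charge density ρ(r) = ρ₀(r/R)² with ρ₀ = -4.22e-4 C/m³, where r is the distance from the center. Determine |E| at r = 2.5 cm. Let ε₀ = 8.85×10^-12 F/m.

By spherical symmetry E is radial; choose a Gaussian sphere of radius r = 2.5 cm (r < R).
Integrate the density: Q_enc = 4π ∫₀^r ρ₀(r'/R)^2 r'² dr' = 4πρ₀ r^5/(5·R²) = -4.077e-9 C.
Gauss's law: E·4πr² = Q_enc/ε₀.
E = |Q_enc|/(4πε₀r²) = (4.077×10^-9)/(4π·8.85×10^-12·(0.025)²) = 5.87×10^4 N/C.

|E| = 5.87×10^4 N/C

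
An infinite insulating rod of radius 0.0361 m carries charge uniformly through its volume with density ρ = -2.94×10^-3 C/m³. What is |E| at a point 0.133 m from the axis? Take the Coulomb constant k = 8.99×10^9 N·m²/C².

1.63e6 N/C

Take a coaxial cylindrical Gaussian surface of radius r = 0.133 m and length L (r > 0.0361 m, full cross-section enclosed).
λ_enc = ρ·πR² = (-2.94×10^-3)π(0.0361)² = -1.204×10^-5 C/m.
By Gauss's law (flux through the curved wall only), E·2πrL = λ_enc L/ε₀.
E = 2k|λ_enc|/r = 2(8.99×10^9)(1.204×10^-5)/(0.133) = 1.63×10^6 N/C.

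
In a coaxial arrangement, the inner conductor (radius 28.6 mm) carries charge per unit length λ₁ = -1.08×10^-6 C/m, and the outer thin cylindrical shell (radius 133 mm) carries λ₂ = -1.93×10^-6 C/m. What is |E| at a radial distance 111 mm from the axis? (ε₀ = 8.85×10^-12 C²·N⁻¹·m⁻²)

E ≈ 1.75×10^5 V/m

Take a coaxial cylindrical Gaussian surface of radius r = 111 mm and length L (between the conductors, 28.6 mm < r < 133 mm).
The shell at 133 mm lies outside the Gaussian surface, so λ_enc = λ₁ = -1.08×10^-6 C/m.
Gauss's law: E·2πrL = λ_enc L/ε₀.
E = |λ_enc|/(2πε₀r) = (1.08×10^-6)/(2π·8.85×10^-12·0.111) = 1.75×10^5 N/C.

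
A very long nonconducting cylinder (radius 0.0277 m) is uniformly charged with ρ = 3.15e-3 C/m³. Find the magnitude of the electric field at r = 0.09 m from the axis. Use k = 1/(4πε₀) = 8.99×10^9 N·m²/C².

E ≈ 1.52×10^6 V/m

Choose a coaxial cylinder of radius r = 0.09 m (arbitrary length L) as the Gaussian surface (r > 0.0277 m, full cross-section enclosed).
λ_enc = ρ·πR² = (3.15×10^-3)π(0.0277)² = 7.593×10^-6 C/m.
Since E is radial and uniform over the curved surface, Φ = E·2πrL = Q_enc/ε₀ = λ_enc L/ε₀.
E = 2k|λ_enc|/r = 2(8.99×10^9)(7.593×10^-6)/(0.09) = 1.52×10^6 N/C.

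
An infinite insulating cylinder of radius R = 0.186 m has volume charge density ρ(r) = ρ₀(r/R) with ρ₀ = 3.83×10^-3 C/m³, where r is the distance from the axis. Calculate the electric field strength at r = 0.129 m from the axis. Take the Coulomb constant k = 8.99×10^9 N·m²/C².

Choose a coaxial cylinder of radius r = 0.129 m (arbitrary length L) as the Gaussian surface (r < R).
λ_enc = ∫₀^r ρ(r')·2πr' dr' = (2πρ₀/R)·r^3/3 = 9.258×10^-5 C/m.
Applying ∮E·dA = Q_enc/ε₀ with the end caps contributing no flux:
E = 2k|λ_enc|/r = 2(8.99×10^9)(9.258×10^-5)/(0.129) = 1.29e7 N/C.

E ≈ 1.29×10^7 N/C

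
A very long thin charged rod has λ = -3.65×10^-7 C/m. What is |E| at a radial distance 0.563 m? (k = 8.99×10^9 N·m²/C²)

By cylindrical symmetry E is radial; use a coaxial Gaussian cylinder of radius 0.563 m and length L.
Q_enc = λL, so λ_enc = -3.65e-7 C/m.
Applying ∮E·dA = Q_enc/ε₀ with the end caps contributing no flux:
E = 2k|λ_enc|/r = 2(8.99×10^9)(3.65e-7)/(0.563) = 1.17×10^4 N/C.

1.17e4 N/C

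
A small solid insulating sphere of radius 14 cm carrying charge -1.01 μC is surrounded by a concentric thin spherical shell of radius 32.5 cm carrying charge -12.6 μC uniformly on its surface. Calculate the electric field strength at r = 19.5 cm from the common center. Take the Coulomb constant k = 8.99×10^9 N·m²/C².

Symmetry ⇒ E = E(r) r̂. Gaussian sphere of radius r = 19.5 cm (between the bodies, 14 cm < r < 32.5 cm).
Only the inner charge is enclosed; the outer shell contributes nothing inside itself. Q_enc = -1.01 μC = -1.01×10^-6 C.
By Gauss's law, ∮E·dA = E·4πr² = Q_enc/ε₀.
E = k|Q_enc|/r² = (8.99×10^9)(1.01e-6)/(0.195)² = 2.39×10^5 N/C.

|E| ≈ 2.39×10^5 N/C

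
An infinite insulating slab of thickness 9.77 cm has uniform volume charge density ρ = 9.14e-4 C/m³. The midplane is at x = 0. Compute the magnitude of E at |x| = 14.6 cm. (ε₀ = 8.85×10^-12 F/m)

The point |x| = 14.6 cm lies outside the slab (half-thickness 0.04885 m). A symmetric pillbox spanning the full slab encloses Q_enc = ρ·d·A.
Flux = 2EA ⇒ E = |ρ|d/(2ε₀), independent of distance outside.
E = (9.14×10^-4)(0.0977)/(2·8.85×10^-12) = 5.05e6 N/C.

E = 5.05×10^6 N/C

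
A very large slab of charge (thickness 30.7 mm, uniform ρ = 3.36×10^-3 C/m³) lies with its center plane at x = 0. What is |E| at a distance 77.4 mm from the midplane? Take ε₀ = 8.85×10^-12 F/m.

The point |x| = 77.4 mm lies outside the slab (half-thickness 0.01535 m). A symmetric pillbox spanning the full slab encloses Q_enc = ρ·d·A.
Flux = 2EA ⇒ E = |ρ|d/(2ε₀), independent of distance outside.
E = (3.36e-3)(0.0307)/(2·8.85×10^-12) = 5.83e6 N/C.

|E| ≈ 5.83×10^6 N/C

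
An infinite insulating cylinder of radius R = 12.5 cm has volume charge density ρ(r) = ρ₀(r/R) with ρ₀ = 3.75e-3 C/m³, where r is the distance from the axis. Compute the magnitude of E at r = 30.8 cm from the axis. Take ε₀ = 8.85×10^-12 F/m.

Take a coaxial cylindrical Gaussian surface of radius r = 30.8 cm and length L (r > R, full charge per length enclosed).
λ_enc = 2π ∫₀^R ρ₀(r'/R)^1 r' dr' = 2πρ₀R²/3 = 1.227×10^-4 C/m.
Gauss's law: E·2πrL = λ_enc L/ε₀.
E = |λ_enc|/(2πε₀r) = (1.227×10^-4)/(2π·8.85×10^-12·0.308) = 7.17×10^6 N/C.

E = 7.17×10^6 N/C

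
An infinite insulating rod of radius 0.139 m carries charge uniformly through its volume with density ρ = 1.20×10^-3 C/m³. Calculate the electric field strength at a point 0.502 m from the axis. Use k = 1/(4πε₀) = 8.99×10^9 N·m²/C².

By cylindrical symmetry E is radial; use a coaxial Gaussian cylinder of radius 0.502 m and length L (r > 0.139 m, full cross-section enclosed).
λ_enc = ρ·πR² = (1.20×10^-3)π(0.139)² = 7.284e-5 C/m.
Applying ∮E·dA = Q_enc/ε₀ with the end caps contributing no flux:
E = 2k|λ_enc|/r = 2(8.99×10^9)(7.284×10^-5)/(0.502) = 2.61×10^6 N/C.

2.61×10^6 V/m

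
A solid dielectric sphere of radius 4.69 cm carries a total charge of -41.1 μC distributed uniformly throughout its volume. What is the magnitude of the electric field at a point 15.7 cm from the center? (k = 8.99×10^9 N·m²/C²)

1.50e7 V/m

Symmetry ⇒ E = E(r) r̂. Gaussian sphere of radius r = 15.7 cm (r > R, so the entire charge is enclosed).
Q_enc = -41.1 μC = -4.11×10^-5 C.
By Gauss's law, ∮E·dA = E·4πr² = Q_enc/ε₀.
E = k|Q_enc|/r² = (8.99×10^9)(4.11×10^-5)/(0.157)² = 1.50×10^7 N/C.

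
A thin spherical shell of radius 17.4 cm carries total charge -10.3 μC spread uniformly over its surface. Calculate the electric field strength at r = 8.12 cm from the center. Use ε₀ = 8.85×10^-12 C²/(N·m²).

Use a concentric Gaussian sphere at r = 8.12 cm (inside the shell, r < 17.4 cm).
All the charge is outside the Gaussian surface: Q_enc = 0, hence E = 0 everywhere inside the shell.

E = 0 (no enclosed charge)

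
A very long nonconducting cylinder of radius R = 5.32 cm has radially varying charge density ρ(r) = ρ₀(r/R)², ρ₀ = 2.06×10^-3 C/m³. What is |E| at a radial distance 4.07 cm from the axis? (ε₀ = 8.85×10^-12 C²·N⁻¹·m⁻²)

Coaxial Gaussian cylinder, radius r = 4.07 cm, length L (r < R).
Integrating ρ over the cross-section to radius r: λ_enc = (2πρ₀/R²) ∫₀^r r'^3 dr' = 2πρ₀ r^4/(4·R²) = 3.137e-6 C/m.
Applying ∮E·dA = Q_enc/ε₀ with the end caps contributing no flux:
E = |λ_enc|/(2πε₀r) = (3.137×10^-6)/(2π·8.85×10^-12·0.0407) = 1.39e6 N/C.

|E| = 1.39e6 V/m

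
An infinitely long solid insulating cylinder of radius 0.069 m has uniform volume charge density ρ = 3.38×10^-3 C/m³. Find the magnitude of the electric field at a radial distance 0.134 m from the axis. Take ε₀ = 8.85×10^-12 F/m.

Choose a coaxial cylinder of radius r = 0.134 m (arbitrary length L) as the Gaussian surface (r > 0.069 m, full cross-section enclosed).
λ_enc = ρ·πR² = (3.38×10^-3)π(0.069)² = 5.056e-5 C/m.
Gauss's law: E·2πrL = λ_enc L/ε₀.
E = |λ_enc|/(2πε₀r) = (5.056×10^-5)/(2π·8.85×10^-12·0.134) = 6.78×10^6 N/C.

E ≈ 6.78×10^6 V/m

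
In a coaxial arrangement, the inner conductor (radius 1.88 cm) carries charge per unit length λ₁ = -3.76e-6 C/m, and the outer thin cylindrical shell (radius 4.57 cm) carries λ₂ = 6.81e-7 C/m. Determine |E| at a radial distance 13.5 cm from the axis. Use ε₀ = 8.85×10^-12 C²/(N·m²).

|E| = 4.10e5 N/C

Coaxial Gaussian cylinder, radius r = 13.5 cm, length L (r > 4.57 cm, enclosing both).
λ_enc = λ₁ + λ₂ = (-3.76×10^-6) + (6.81e-7) = -3.079e-6 C/m.
Since E is radial and uniform over the curved surface, Φ = E·2πrL = Q_enc/ε₀ = λ_enc L/ε₀.
E = |λ_enc|/(2πε₀r) = (3.079e-6)/(2π·8.85×10^-12·0.135) = 4.10×10^5 N/C.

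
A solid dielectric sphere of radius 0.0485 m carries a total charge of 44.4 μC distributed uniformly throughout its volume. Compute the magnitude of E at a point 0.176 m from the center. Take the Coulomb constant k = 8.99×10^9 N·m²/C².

Symmetry ⇒ E = E(r) r̂. Gaussian sphere of radius r = 0.176 m (r > R, so the entire charge is enclosed).
Q_enc = 44.4 μC = 4.44×10^-5 C.
Applying ∮E·dA = Q_enc/ε₀ with Φ = E(4πr²):
E = k|Q_enc|/r² = (8.99×10^9)(4.44×10^-5)/(0.176)² = 1.29×10^7 N/C.

|E| = 1.29×10^7 N/C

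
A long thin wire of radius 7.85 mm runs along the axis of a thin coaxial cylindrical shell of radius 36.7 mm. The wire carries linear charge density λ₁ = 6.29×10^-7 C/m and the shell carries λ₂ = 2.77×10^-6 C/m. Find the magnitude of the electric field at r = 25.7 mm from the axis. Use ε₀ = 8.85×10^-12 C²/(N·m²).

|E| ≈ 4.40e5 V/m

Coaxial Gaussian cylinder, radius r = 25.7 mm, length L (between the conductors, 7.85 mm < r < 36.7 mm).
Only the inner wire is enclosed; the outer shell contributes nothing inside itself. λ_enc = λ₁ = 6.29e-7 C/m.
Applying ∮E·dA = Q_enc/ε₀ with the end caps contributing no flux:
E = |λ_enc|/(2πε₀r) = (6.29×10^-7)/(2π·8.85×10^-12·0.0257) = 4.40×10^5 N/C.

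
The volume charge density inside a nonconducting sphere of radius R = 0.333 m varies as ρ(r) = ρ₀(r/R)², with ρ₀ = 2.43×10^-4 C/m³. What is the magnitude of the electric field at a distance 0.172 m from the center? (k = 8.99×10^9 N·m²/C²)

Use a concentric Gaussian sphere at r = 0.172 m (r < R).
Q_enc = ∫₀^r ρ(r')·4πr'² dr' = (4πρ₀/R²) ∫₀^r r'^4 dr' = 4πρ₀ r^5/(5·R²) = 8.291e-7 C.
By Gauss's law, ∮E·dA = E·4πr² = Q_enc/ε₀.
E = k|Q_enc|/r² = (8.99×10^9)(8.291×10^-7)/(0.172)² = 2.52×10^5 N/C.

2.52e5 V/m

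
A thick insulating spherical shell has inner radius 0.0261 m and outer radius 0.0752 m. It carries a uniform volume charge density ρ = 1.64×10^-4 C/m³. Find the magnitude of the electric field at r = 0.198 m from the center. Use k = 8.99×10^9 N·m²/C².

Use a concentric Gaussian sphere at r = 0.198 m (r > 0.0752 m, enclosing the whole shell).
Q_enc = ρ·(4π/3)(b³ − a³) = (1.64×10^-4)·(4π/3)·((0.0752)³ − (0.0261)³) = 2.799×10^-7 C.
By Gauss's law, ∮E·dA = E·4πr² = Q_enc/ε₀.
E = k|Q_enc|/r² = (8.99×10^9)(2.799e-7)/(0.198)² = 6.42×10^4 N/C.

|E| = 6.42e4 N/C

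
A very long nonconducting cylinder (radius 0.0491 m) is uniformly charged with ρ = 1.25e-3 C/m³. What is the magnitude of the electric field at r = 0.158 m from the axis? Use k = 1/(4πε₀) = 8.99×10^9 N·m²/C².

E = 1.08×10^6 V/m

By cylindrical symmetry E is radial; use a coaxial Gaussian cylinder of radius 0.158 m and length L (r > 0.0491 m, full cross-section enclosed).
λ_enc = ρ·πR² = (1.25×10^-3)π(0.0491)² = 9.467×10^-6 C/m.
By Gauss's law (flux through the curved wall only), E·2πrL = λ_enc L/ε₀.
E = 2k|λ_enc|/r = 2(8.99×10^9)(9.467×10^-6)/(0.158) = 1.08e6 N/C.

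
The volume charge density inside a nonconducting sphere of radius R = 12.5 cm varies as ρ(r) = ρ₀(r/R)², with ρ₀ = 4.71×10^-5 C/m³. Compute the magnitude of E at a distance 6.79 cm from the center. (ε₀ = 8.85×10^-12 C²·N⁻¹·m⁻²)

|E| = 2.13e4 N/C

Symmetry ⇒ E = E(r) r̂. Gaussian sphere of radius r = 6.79 cm (r < R).
Integrate the density: Q_enc = 4π ∫₀^r ρ₀(r'/R)^2 r'² dr' = 4πρ₀ r^5/(5·R²) = 1.093×10^-8 C.
Gauss's law: E·4πr² = Q_enc/ε₀.
E = |Q_enc|/(4πε₀r²) = (1.093×10^-8)/(4π·8.85×10^-12·(0.0679)²) = 2.13e4 N/C.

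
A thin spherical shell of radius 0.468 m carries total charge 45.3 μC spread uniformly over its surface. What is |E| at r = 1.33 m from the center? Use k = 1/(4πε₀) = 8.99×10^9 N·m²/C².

E ≈ 2.30×10^5 N/C

Symmetry ⇒ E = E(r) r̂. Gaussian sphere of radius r = 1.33 m (r > 0.468 m).
The entire shell is enclosed: Q_enc = 4.53e-5 C.
By Gauss's law, ∮E·dA = E·4πr² = Q_enc/ε₀.
E = k|Q_enc|/r² = (8.99×10^9)(4.53×10^-5)/(1.33)² = 2.30e5 N/C.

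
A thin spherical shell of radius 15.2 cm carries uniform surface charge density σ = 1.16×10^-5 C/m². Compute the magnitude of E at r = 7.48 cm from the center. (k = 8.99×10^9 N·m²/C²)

E = 0 (no enclosed charge)

Symmetry ⇒ E = E(r) r̂. Gaussian sphere of radius r = 7.48 cm (inside the shell, r < 15.2 cm).
No charge lies within this surface, so Q_enc = 0 and Gauss's law gives E·4πr² = 0 ⇒ E = 0.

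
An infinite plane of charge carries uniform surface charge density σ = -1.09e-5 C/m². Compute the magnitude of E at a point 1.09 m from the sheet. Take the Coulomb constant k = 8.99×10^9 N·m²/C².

By planar symmetry E is perpendicular to the sheet and uniform; use a Gaussian pillbox with flat faces of area A on each side of the sheet.
Flux Φ = 2EA and Q_enc = σA, so 2EA = σA/ε₀ ⇒ E = |σ|/(2ε₀), independent of distance.
E = 2πk|σ| = 2π(8.99×10^9)(1.09×10^-5) = 6.16×10^5 N/C.

E = 6.16×10^5 N/C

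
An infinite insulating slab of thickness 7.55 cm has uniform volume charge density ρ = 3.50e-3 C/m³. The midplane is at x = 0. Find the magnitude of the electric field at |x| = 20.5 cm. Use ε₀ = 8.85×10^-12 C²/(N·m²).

The point |x| = 20.5 cm lies outside the slab (half-thickness 0.03775 m). A symmetric pillbox spanning the full slab encloses Q_enc = ρ·d·A.
Flux = 2EA ⇒ E = |ρ|d/(2ε₀), independent of distance outside.
E = (3.50e-3)(0.0755)/(2·8.85×10^-12) = 1.49×10^7 N/C.

|E| ≈ 1.49e7 N/C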